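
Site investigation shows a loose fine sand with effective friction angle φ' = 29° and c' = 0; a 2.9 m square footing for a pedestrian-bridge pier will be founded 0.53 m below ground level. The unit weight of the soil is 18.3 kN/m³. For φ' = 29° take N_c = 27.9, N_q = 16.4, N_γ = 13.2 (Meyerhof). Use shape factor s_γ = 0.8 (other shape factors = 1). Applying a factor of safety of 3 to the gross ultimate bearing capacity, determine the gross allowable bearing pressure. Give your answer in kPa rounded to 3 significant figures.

Effective surcharge at the founding depth q = γ·D_f = 18.3 × 0.53 = 9.699 kPa.
q_ult = q·N_q + 0.5·γ·B·N_γ·s_γ
     = 9.699 × 16.4 + 0.5 × 18.3 × 2.9 × 13.2 × 0.8
     = 159.06 + 280.21 = 439.27 kPa.
q_all = q_ult / FS = 439.27 / 3 = 146.42 kPa.

q_all ≈ 146 kPa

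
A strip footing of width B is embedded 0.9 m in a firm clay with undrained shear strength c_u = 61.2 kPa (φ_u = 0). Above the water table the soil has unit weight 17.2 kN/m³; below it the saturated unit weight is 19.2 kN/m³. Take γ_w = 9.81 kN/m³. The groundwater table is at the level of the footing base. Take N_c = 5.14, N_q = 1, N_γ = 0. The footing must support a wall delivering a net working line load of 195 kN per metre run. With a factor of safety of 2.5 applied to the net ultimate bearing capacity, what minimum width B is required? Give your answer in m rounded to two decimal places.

q = γ·D_f = 17.2 × 0.9 = 15.48 kPa.
c·N_c = 61.2 × 5.14 = 314.57 kPa
q·N_q = 15.48 × 1 = 15.48 kPa
q_ult = 314.57 + 15.48 = 330.05 kPa.
For φ = 0 the ½γBN_γ term vanishes, so q_ult is independent of B. q_net = 330.05 − 15.48 = 314.57 kPa; q_all(net) = 314.57/2.5 = 125.83 kPa.
Required width B = w / q_all(net) = 195 / 125.83 = 1.55 m.

B = 1.55 m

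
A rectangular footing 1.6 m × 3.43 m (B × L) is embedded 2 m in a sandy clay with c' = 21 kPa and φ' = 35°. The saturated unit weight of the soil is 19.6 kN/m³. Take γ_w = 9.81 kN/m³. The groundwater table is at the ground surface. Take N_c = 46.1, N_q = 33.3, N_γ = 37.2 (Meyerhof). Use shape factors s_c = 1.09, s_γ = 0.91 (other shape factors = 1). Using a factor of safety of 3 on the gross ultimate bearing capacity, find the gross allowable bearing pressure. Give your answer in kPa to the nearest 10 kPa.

Water table at ground surface, so effective unit weight γ' = 19.6 − 9.81 = 9.79 kN/m³ is used throughout; overburden q = 9.79 × 2 = 19.58 kPa; the same γ' applies in the ½γBN_γ term.
Cohesion term c·N_c·s_c = 21 × 46.1 × 1.09 = 1055.2 kPa; surcharge term q·N_q = 19.58 × 33.3 = 652.01 kPa; self-weight term 0.5·γ·B·N_γ·s_γ = 0.5 × 9.79 × 1.6 × 37.2 × 0.91 = 265.13 kPa.
q_ult = 1055.2 + 652.01 + 265.13 = 1972.4 kPa.
q_all = 1972.4 / 3 = 657.46 kPa.

q_all ≈ 660 kPa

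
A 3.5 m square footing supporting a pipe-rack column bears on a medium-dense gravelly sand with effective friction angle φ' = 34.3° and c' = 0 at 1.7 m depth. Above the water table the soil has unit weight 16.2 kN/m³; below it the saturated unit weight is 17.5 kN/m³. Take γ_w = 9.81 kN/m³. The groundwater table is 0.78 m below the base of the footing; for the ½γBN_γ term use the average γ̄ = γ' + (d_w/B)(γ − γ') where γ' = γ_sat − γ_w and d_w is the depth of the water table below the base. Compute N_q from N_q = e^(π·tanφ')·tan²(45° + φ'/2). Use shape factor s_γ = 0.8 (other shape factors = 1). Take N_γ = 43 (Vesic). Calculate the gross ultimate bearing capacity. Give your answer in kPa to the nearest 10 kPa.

q_ult ≈ 1420 kPa

tan34.3° = 0.6822, so N_q = e^(π×0.6822)·tan²(62.15°) = 8.525 × 3.582 = 30.54.
q = γ·D_f = 16.2 × 1.7 = 27.54 kPa.
γ' = 7.69 kN/m³; averaging over the depth B below the base, γ̄ = γ' + (d_w/B)(γ − γ') = 9.5865 kN/m³.
q·N_q = 27.54 × 30.539 = 841.06 kPa
0.5·γ·B·N_γ·s_γ = 0.5 × 9.5865 × 3.5 × 43 × 0.8 = 577.11 kPa
q_ult = 841.06 + 577.11 = 1418.2 kPa.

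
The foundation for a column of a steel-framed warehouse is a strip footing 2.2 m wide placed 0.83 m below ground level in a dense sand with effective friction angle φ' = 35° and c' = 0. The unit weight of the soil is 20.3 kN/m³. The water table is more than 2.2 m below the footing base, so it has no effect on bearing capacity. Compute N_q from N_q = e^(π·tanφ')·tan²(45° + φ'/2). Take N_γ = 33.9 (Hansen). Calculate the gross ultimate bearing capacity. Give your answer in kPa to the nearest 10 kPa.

q_ult ≈ 1320 kPa

tan35° = 0.7002, so N_q = e^(π×0.7002)·tan²(62.5°) = 9.023 × 3.69 = 33.3.
Overburden at base level: q = 20.3 × 0.83 = 16.849 kPa.
Surcharge term q·N_q = 16.849 × 33.296 = 561.01 kPa; self-weight term 0.5·γ·B·N_γ = 0.5 × 20.3 × 2.2 × 33.9 = 756.99 kPa.
q_ult = 561.01 + 756.99 = 1318 kPa.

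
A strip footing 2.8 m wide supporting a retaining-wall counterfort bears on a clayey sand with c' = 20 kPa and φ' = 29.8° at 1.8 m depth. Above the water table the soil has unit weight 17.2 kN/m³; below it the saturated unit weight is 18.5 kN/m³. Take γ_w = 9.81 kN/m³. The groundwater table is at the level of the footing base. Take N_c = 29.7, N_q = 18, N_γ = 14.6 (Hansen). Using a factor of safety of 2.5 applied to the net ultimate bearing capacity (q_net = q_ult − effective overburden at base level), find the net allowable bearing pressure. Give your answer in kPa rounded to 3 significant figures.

q_all(net) ≈ 519 kPa

Overburden at base level: q = 17.2 × 1.8 = 30.96 kPa.
Below the base the soil is submerged, so the ½γBN_γ term uses γ' = 18.5 − 9.81 = 8.69 kN/m³.
Cohesion term c·N_c = 20 × 29.7 = 594 kPa; surcharge term q·N_q = 30.96 × 18 = 557.28 kPa; self-weight term 0.5·γ·B·N_γ = 0.5 × 8.69 × 2.8 × 14.6 = 177.62 kPa.
q_ult = 594 + 557.28 + 177.62 = 1328.9 kPa.
Net ultimate: q_net = 1328.9 − 30.96 = 1297.9 kPa.
q_all(net) = 1297.9 / 2.5 = 519.18 kPa.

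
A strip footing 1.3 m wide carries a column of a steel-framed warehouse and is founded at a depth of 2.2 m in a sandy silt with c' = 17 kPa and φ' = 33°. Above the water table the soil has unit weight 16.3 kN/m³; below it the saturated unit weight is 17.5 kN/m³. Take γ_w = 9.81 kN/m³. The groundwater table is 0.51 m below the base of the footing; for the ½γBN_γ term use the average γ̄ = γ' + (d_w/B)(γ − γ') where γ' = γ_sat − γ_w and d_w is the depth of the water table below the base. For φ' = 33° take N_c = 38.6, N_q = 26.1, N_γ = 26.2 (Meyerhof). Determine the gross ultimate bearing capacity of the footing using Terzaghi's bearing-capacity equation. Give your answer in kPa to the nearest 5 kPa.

Effective surcharge at the founding depth q = γ·D_f = 16.3 × 2.2 = 35.86 kPa.
With d_w = 0.51 m < B, γ̄ = 7.69 + (0.51/1.3) × (16.3 − 7.69) = 11.068 kN/m³.
q_ult = c·N_c + q·N_q + 0.5·γ·B·N_γ
     = 17 × 38.6 + 35.86 × 26.1 + 0.5 × 11.068 × 1.3 × 26.2
     = 656.2 + 935.95 + 188.48 = 1780.6 kPa.

q_ult ≈ 1780 kPa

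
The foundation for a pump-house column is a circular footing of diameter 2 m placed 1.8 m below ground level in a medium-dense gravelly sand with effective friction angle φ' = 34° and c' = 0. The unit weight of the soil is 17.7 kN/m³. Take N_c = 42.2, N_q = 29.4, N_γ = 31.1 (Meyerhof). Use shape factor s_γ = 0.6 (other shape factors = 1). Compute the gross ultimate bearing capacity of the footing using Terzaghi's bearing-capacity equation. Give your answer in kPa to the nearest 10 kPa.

q = γ·D_f = 17.7 × 1.8 = 31.86 kPa.
q·N_q = 31.86 × 29.4 = 936.68 kPa
0.5·γ·B·N_γ·s_γ = 0.5 × 17.7 × 2 × 31.1 × 0.6 = 330.28 kPa
q_ult = 936.68 + 330.28 = 1267 kPa.

q_ult ≈ 1270 kPa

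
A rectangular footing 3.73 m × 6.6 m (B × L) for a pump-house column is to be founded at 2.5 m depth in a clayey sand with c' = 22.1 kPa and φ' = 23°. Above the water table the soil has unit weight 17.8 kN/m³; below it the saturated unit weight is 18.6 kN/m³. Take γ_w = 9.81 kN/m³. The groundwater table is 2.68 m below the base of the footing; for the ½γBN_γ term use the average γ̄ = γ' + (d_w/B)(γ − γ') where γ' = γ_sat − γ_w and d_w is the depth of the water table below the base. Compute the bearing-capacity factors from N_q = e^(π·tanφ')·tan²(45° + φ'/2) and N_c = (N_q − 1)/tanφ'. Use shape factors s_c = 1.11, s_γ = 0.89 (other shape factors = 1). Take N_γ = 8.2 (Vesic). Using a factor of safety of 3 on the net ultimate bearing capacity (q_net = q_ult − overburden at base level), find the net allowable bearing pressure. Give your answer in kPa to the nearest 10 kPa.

N_q = e^(π·tan23°)·tan²(56.5°) = 8.66; N_c = (N_q − 1)/tanφ' = 18.05.
Overburden at base level: q = 17.8 × 2.5 = 44.5 kPa.
The water table is 2.68 m below the base (< B = 3.73 m), so the ½γBN_γ term uses γ̄ = γ' + (d_w/B)(γ − γ') = 8.79 + (2.68/3.73)(17.8 − 8.79) = 15.264 kN/m³.
Cohesion term c·N_c·s_c = 22.1 × 18.049 × 1.11 = 442.75 kPa; surcharge term q·N_q = 44.5 × 8.6612 = 385.42 kPa; self-weight term 0.5·γ·B·N_γ·s_γ = 0.5 × 15.264 × 3.73 × 8.2 × 0.89 = 207.75 kPa.
q_ult = 442.75 + 385.42 + 207.75 = 1035.9 kPa.
q_net = 1035.9 − 44.5 = 991.42 kPa.
q_all(net) = 991.42 / 3 = 330.47 kPa.

q_all(net) ≈ 330 kPa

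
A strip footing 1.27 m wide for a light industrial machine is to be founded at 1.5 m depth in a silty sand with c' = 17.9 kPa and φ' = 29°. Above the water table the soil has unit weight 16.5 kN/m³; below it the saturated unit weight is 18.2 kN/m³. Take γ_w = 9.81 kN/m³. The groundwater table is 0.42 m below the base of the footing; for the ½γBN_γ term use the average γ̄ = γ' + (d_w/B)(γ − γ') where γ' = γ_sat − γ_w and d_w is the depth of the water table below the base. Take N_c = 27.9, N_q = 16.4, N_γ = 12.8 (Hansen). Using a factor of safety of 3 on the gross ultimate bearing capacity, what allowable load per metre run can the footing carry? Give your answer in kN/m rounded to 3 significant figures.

≈ 421 kN/m

Overburden at base level: q = 16.5 × 1.5 = 24.75 kPa.
The water table is 0.42 m below the base (< B = 1.27 m), so the ½γBN_γ term uses γ̄ = γ' + (d_w/B)(γ − γ') = 8.39 + (0.42/1.27)(16.5 − 8.39) = 11.072 kN/m³.
Cohesion term c·N_c = 17.9 × 27.9 = 499.41 kPa; surcharge term q·N_q = 24.75 × 16.4 = 405.9 kPa; self-weight term 0.5·γ·B·N_γ = 0.5 × 11.072 × 1.27 × 12.8 = 89.994 kPa.
q_ult = 499.41 + 405.9 + 89.994 = 995.3 kPa.
Gross allowable pressure q_all = 995.3 / 3 = 331.77 kPa.
Allowable wall load = q_all × B = 331.77 × 1.27 = 421.35 kN per metre run.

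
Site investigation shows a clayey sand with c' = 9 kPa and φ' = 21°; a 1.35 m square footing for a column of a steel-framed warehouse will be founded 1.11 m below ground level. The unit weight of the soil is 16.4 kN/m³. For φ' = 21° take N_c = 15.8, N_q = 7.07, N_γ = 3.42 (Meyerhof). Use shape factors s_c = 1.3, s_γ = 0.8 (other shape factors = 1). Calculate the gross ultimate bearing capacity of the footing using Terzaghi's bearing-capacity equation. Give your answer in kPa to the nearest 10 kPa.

q_ult ≈ 340 kPa

q = γ·D_f = 16.4 × 1.11 = 18.204 kPa.
c·N_c·s_c = 9 × 15.8 × 1.3 = 184.86 kPa
q·N_q = 18.204 × 7.07 = 128.7 kPa
0.5·γ·B·N_γ·s_γ = 0.5 × 16.4 × 1.35 × 3.42 × 0.8 = 30.288 kPa
q_ult = 184.86 + 128.7 + 30.288 = 343.85 kPa.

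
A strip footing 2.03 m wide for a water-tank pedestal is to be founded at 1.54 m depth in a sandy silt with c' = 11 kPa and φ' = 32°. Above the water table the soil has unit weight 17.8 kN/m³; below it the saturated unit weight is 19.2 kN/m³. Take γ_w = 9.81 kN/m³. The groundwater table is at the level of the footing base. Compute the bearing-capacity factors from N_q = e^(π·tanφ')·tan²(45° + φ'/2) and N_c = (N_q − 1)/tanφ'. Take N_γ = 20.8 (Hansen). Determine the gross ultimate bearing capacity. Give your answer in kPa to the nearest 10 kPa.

tan32° = 0.6249, so N_q = e^(π×0.6249)·tan²(61°) = 7.121 × 3.255 = 23.18.
N_c = (23.18 − 1)/tan32° = 35.49.
q = γ·D_f = 17.8 × 1.54 = 27.412 kPa.
For the ½γBN_γ term take γ' = 19.2 − 9.81 = 9.39 kN/m³ (soil below base is submerged).
c·N_c = 11 × 35.49 = 390.39 kPa
q·N_q = 27.412 × 23.177 = 635.32 kPa
0.5·γ·B·N_γ = 0.5 × 9.39 × 2.03 × 20.8 = 198.24 kPa
q_ult = 390.39 + 635.32 + 198.24 = 1224 kPa.

q_ult ≈ 1220 kPa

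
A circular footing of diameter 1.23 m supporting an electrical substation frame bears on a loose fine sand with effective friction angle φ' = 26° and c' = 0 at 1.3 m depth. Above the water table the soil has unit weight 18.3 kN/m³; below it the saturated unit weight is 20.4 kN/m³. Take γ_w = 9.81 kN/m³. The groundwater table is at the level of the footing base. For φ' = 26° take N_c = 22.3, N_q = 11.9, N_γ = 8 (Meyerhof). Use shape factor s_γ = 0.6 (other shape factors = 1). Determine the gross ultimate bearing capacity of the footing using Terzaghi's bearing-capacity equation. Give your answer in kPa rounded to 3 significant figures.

q_ult ≈ 314 kPa

Overburden at base level: q = 18.3 × 1.3 = 23.79 kPa.
Below the base the soil is submerged, so the ½γBN_γ term uses γ' = 20.4 − 9.81 = 10.59 kN/m³.
Surcharge term q·N_q = 23.79 × 11.9 = 283.1 kPa; self-weight term 0.5·γ·B·N_γ·s_γ = 0.5 × 10.59 × 1.23 × 8 × 0.6 = 31.262 kPa.
q_ult = 283.1 + 31.262 = 314.36 kPa.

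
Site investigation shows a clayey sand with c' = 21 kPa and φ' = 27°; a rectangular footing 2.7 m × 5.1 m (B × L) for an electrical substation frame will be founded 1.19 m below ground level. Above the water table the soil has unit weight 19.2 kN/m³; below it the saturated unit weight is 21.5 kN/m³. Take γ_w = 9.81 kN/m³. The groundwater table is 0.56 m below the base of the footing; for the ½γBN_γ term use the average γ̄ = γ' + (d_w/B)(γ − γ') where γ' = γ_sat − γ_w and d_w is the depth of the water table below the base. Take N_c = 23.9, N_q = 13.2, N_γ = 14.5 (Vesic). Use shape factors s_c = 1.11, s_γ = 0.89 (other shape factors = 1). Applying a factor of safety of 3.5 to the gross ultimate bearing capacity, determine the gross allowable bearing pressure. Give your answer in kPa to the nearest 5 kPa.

Overburden at base level: q = 19.2 × 1.19 = 22.848 kPa.
The water table is 0.56 m below the base (< B = 2.7 m), so the ½γBN_γ term uses γ̄ = γ' + (d_w/B)(γ − γ') = 11.69 + (0.56/2.7)(19.2 − 11.69) = 13.248 kN/m³.
Cohesion term c·N_c·s_c = 21 × 23.9 × 1.11 = 557.11 kPa; surcharge term q·N_q = 22.848 × 13.2 = 301.59 kPa; self-weight term 0.5·γ·B·N_γ·s_γ = 0.5 × 13.248 × 2.7 × 14.5 × 0.89 = 230.8 kPa.
q_ult = 557.11 + 301.59 + 230.8 = 1089.5 kPa.
q_all = q_ult / FS = 1089.5 / 3.5 = 311.29 kPa.

q_all ≈ 310 kPa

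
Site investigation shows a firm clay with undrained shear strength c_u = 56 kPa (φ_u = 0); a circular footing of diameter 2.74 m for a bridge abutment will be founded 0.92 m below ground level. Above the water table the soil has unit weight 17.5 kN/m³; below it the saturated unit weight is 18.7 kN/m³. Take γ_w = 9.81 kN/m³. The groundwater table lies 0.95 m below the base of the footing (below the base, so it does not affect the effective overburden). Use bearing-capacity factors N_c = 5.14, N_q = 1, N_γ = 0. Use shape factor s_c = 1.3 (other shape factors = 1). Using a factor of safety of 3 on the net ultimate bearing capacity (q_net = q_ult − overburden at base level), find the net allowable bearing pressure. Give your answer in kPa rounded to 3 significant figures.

q_all(net) ≈ 125 kPa

q = γ·D_f = 17.5 × 0.92 = 16.1 kPa.
c·N_c·s_c = 56 × 5.14 × 1.3 = 374.19 kPa
q·N_q = 16.1 × 1 = 16.1 kPa
q_ult = 374.19 + 16.1 = 390.29 kPa.
q_net = 390.29 − 16.1 = 374.19 kPa.
q_all(net) = 374.19 / 3 = 124.73 kPa.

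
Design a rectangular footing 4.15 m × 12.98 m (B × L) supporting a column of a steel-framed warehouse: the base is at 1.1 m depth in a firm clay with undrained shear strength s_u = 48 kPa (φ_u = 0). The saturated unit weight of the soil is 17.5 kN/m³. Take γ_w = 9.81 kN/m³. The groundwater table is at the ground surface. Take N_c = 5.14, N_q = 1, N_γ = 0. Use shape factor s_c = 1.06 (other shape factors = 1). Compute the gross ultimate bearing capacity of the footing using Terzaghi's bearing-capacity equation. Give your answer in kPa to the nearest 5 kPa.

Water table at ground surface, so effective unit weight γ' = 17.5 − 9.81 = 7.69 kN/m³ is used throughout; overburden q = 7.69 × 1.1 = 8.459 kPa.
Cohesion term c·N_c·s_c = 48 × 5.14 × 1.06 = 261.52 kPa; surcharge term q·N_q = 8.459 × 1 = 8.459 kPa.
q_ult = 261.52 + 8.459 = 269.98 kPa.

q_ult ≈ 270 kPa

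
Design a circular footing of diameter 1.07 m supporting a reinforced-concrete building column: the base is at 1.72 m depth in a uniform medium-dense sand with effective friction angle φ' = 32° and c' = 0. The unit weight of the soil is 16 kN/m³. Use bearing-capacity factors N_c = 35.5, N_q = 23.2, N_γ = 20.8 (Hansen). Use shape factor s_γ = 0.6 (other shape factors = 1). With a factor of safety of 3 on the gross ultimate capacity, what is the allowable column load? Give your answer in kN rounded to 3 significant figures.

P_all ≈ 223 kN

q = γ·D_f = 16 × 1.72 = 27.52 kPa.
q·N_q = 27.52 × 23.2 = 638.46 kPa
0.5·γ·B·N_γ·s_γ = 0.5 × 16 × 1.07 × 20.8 × 0.6 = 106.83 kPa
q_ult = 638.46 + 106.83 = 745.29 kPa.
Gross allowable pressure q_all = 745.29 / 3 = 248.43 kPa.
Footing area = 0.8992 m², so allowable column load = 248.43 × 0.8992 = 223.39 kN.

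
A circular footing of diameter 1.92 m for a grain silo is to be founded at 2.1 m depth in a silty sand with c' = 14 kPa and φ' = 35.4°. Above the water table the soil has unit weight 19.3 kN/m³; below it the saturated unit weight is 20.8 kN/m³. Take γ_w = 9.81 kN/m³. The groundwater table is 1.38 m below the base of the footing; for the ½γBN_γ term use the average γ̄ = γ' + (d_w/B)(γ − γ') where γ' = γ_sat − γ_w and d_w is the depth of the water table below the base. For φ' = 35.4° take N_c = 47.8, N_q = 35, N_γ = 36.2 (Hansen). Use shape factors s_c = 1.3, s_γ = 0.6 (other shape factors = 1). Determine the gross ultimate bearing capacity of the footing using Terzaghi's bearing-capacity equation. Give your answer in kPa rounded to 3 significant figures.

Effective surcharge at the founding depth q = γ·D_f = 19.3 × 2.1 = 40.53 kPa.
With d_w = 1.38 m < B, γ̄ = 10.99 + (1.38/1.92) × (19.3 − 10.99) = 16.963 kN/m³.
q_ult = c·N_c·s_c + q·N_q + 0.5·γ·B·N_γ·s_γ
     = 14 × 47.8 × 1.3 + 40.53 × 35 + 0.5 × 16.963 × 1.92 × 36.2 × 0.6
     = 869.96 + 1418.5 + 353.69 = 2642.2 kPa.

q_ult ≈ 2640 kPa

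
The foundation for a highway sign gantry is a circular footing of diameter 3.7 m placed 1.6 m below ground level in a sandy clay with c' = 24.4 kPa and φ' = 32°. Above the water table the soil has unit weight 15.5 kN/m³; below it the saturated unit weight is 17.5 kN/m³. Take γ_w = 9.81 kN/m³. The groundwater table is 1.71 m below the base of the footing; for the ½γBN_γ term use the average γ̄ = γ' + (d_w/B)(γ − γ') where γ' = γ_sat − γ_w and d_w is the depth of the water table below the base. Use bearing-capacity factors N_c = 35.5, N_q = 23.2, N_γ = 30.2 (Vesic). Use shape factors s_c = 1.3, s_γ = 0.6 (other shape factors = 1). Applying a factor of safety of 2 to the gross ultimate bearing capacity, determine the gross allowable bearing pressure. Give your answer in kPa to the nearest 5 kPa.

q = γ·D_f = 15.5 × 1.6 = 24.8 kPa.
γ' = 7.69 kN/m³; averaging over the depth B below the base, γ̄ = γ' + (d_w/B)(γ − γ') = 11.299 kN/m³.
c·N_c·s_c = 24.4 × 35.5 × 1.3 = 1126.1 kPa
q·N_q = 24.8 × 23.2 = 575.36 kPa
0.5·γ·B·N_γ·s_γ = 0.5 × 11.299 × 3.7 × 30.2 × 0.6 = 378.78 kPa
q_ult = 1126.1 + 575.36 + 378.78 = 2080.2 kPa.
q_all = q_ult / FS = 2080.2 / 2 = 1040.1 kPa.

q_all ≈ 1040 kPa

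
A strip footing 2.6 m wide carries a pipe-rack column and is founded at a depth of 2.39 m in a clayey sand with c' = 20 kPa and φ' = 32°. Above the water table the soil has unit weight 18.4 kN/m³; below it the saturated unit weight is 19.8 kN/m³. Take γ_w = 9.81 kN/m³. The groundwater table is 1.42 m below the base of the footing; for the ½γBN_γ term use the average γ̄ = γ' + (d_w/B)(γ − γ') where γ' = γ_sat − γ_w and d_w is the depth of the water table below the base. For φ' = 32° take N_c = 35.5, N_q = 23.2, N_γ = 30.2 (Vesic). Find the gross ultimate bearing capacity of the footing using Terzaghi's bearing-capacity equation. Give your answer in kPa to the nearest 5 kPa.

q = γ·D_f = 18.4 × 2.39 = 43.976 kPa.
γ' = 9.99 kN/m³; averaging over the depth B below the base, γ̄ = γ' + (d_w/B)(γ − γ') = 14.583 kN/m³.
c·N_c = 20 × 35.5 = 710 kPa
q·N_q = 43.976 × 23.2 = 1020.2 kPa
0.5·γ·B·N_γ = 0.5 × 14.583 × 2.6 × 30.2 = 572.53 kPa
q_ult = 710 + 1020.2 + 572.53 = 2302.8 kPa.

q_ult ≈ 2305 kPa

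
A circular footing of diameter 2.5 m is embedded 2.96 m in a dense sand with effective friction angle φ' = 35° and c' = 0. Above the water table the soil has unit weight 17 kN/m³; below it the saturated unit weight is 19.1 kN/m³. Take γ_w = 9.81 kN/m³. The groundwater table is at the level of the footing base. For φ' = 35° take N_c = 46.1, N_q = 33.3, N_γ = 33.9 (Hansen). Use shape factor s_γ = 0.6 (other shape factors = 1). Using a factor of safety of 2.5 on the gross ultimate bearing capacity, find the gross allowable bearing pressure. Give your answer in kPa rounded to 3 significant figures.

Effective surcharge at the founding depth q = γ·D_f = 17 × 2.96 = 50.32 kPa.
The water table coincides with the base, so in the self-weight term γ → γ' = 9.29 kN/m³.
q_ult = q·N_q + 0.5·γ·B·N_γ·s_γ
     = 50.32 × 33.3 + 0.5 × 9.29 × 2.5 × 33.9 × 0.6
     = 1675.7 + 236.2 = 1911.9 kPa.
q_all = 1911.9 / 2.5 = 764.74 kPa.

q_all ≈ 765 kPa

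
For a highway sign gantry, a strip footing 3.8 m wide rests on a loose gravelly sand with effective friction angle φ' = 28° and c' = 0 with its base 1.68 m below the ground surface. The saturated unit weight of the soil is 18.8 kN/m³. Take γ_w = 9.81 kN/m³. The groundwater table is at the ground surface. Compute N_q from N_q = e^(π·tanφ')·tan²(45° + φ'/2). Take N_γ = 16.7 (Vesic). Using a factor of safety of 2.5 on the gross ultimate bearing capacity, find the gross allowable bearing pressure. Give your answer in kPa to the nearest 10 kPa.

q_all ≈ 200 kPa

N_q = e^(π·tan28°)·tan²(59°) = 14.72.
γ' = 18.8 − 9.81 = 8.99 kN/m³ (submerged throughout). q = 8.99 × 1.68 = 15.103 kPa; the same γ' applies in the ½γBN_γ term.
q·N_q = 15.103 × 14.72 = 222.32 kPa
0.5·γ·B·N_γ = 0.5 × 8.99 × 3.8 × 16.7 = 285.25 kPa
q_ult = 222.32 + 285.25 = 507.57 kPa.
q_all = 507.57 / 2.5 = 203.03 kPa.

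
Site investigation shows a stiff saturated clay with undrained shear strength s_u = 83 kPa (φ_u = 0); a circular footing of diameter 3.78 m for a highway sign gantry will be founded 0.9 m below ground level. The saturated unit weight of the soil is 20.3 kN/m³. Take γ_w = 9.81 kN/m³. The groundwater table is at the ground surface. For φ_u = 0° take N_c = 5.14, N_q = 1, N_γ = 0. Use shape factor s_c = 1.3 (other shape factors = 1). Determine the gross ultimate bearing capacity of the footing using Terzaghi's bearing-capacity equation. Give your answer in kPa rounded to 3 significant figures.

q_ult ≈ 564 kPa

With the water table at the surface the whole profile is submerged: γ' = 20.3 − 9.81 = 10.49 kN/m³, so q = γ'·D_f = 9.441 kPa.
q_ult = c·N_c·s_c + q·N_q
     = 83 × 5.14 × 1.3 + 9.441 × 1
     = 554.61 + 9.441 = 564.05 kPa.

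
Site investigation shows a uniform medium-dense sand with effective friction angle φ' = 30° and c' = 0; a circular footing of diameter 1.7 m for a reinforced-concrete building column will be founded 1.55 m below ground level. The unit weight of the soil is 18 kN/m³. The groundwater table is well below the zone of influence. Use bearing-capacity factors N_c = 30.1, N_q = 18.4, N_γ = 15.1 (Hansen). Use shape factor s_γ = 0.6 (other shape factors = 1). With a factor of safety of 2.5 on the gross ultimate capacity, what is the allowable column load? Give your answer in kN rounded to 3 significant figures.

P_all ≈ 592 kN

Effective surcharge at the founding depth q = γ·D_f = 18 × 1.55 = 27.9 kPa.
q_ult = q·N_q + 0.5·γ·B·N_γ·s_γ
     = 27.9 × 18.4 + 0.5 × 18 × 1.7 × 15.1 × 0.6
     = 513.36 + 138.62 = 651.98 kPa.
Gross allowable pressure q_all = 651.98 / 2.5 = 260.79 kPa.
Footing area = 2.2698 m², so allowable column load = 260.79 × 2.2698 = 591.94 kN.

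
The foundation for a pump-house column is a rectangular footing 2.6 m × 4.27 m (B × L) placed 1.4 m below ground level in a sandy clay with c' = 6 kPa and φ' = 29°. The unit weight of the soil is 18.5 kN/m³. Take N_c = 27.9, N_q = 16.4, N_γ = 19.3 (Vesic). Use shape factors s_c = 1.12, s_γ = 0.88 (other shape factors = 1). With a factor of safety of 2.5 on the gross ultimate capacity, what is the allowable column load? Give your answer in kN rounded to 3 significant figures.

Effective surcharge at the founding depth q = γ·D_f = 18.5 × 1.4 = 25.9 kPa.
q_ult = c·N_c·s_c + q·N_q + 0.5·γ·B·N_γ·s_γ
     = 6 × 27.9 × 1.12 + 25.9 × 16.4 + 0.5 × 18.5 × 2.6 × 19.3 × 0.88
     = 187.49 + 424.76 + 408.47 = 1020.7 kPa.
Gross allowable pressure q_all = 1020.7 / 2.5 = 408.29 kPa.
Footing area = 11.102 m², so allowable column load = 408.29 × 11.102 = 4532.8 kN.

P_all ≈ 4530 kN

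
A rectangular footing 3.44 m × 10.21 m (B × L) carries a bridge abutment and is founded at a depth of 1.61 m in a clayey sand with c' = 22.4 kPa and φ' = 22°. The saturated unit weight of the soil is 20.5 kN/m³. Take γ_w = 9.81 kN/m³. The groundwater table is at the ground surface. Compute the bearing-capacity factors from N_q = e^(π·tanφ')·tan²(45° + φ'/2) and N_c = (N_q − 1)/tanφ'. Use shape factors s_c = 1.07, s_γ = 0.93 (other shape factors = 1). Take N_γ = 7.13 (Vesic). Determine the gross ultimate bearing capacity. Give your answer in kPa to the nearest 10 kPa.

tan22° = 0.404, so N_q = e^(π×0.404)·tan²(56°) = 3.558 × 2.198 = 7.82.
N_c = (7.82 − 1)/tan22° = 16.88.
With the water table at the surface the whole profile is submerged: γ' = 20.5 − 9.81 = 10.69 kN/m³, so q = γ'·D_f = 17.211 kPa; the same γ' applies in the ½γBN_γ term.
q_ult = c·N_c·s_c + q·N_q + 0.5·γ·B·N_γ·s_γ
     = 22.4 × 16.883 × 1.07 + 17.211 × 7.8211 + 0.5 × 10.69 × 3.44 × 7.13 × 0.93
     = 404.65 + 134.61 + 121.92 = 661.18 kPa.

q_ult ≈ 660 kPa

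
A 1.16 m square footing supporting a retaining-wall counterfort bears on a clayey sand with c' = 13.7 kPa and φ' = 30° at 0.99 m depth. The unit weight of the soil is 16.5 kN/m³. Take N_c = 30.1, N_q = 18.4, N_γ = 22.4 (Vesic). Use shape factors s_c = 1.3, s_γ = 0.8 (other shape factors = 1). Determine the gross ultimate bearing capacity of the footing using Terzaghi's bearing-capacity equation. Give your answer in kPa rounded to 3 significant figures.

q = γ·D_f = 16.5 × 0.99 = 16.335 kPa.
c·N_c·s_c = 13.7 × 30.1 × 1.3 = 536.08 kPa
q·N_q = 16.335 × 18.4 = 300.56 kPa
0.5·γ·B·N_γ·s_γ = 0.5 × 16.5 × 1.16 × 22.4 × 0.8 = 171.49 kPa
q_ult = 536.08 + 300.56 + 171.49 = 1008.1 kPa.

q_ult ≈ 1010 kPa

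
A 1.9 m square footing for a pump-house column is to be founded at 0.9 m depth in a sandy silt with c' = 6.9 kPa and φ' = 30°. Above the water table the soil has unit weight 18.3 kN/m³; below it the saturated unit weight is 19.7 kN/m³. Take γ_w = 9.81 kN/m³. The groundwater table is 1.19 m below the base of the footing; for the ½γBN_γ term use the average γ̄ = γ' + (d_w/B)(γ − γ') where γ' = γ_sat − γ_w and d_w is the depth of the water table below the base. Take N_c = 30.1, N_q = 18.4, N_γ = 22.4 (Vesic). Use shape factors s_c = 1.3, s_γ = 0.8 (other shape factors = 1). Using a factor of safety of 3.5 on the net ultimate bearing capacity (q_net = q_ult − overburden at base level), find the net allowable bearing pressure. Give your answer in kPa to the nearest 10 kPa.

q_all(net) ≈ 230 kPa

q = γ·D_f = 18.3 × 0.9 = 16.47 kPa.
γ' = 9.89 kN/m³; averaging over the depth B below the base, γ̄ = γ' + (d_w/B)(γ − γ') = 15.157 kN/m³.
c·N_c·s_c = 6.9 × 30.1 × 1.3 = 270 kPa
q·N_q = 16.47 × 18.4 = 303.05 kPa
0.5·γ·B·N_γ·s_γ = 0.5 × 15.157 × 1.9 × 22.4 × 0.8 = 258.04 kPa
q_ult = 270 + 303.05 + 258.04 = 831.08 kPa.
q_net = 831.08 − 16.47 = 814.61 kPa.
q_all(net) = 814.61 / 3.5 = 232.75 kPa.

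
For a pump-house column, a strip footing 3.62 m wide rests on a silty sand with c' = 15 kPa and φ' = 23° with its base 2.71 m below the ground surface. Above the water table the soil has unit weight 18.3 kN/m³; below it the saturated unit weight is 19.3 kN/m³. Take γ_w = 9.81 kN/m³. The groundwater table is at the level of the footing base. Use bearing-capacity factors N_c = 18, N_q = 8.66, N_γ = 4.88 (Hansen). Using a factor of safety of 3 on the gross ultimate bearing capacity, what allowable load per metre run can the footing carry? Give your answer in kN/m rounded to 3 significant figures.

≈ 945 kN/m

Effective surcharge at the founding depth q = γ·D_f = 18.3 × 2.71 = 49.593 kPa.
The water table coincides with the base, so in the self-weight term γ → γ' = 9.49 kN/m³.
q_ult = c·N_c + q·N_q + 0.5·γ·B·N_γ
     = 15 × 18 + 49.593 × 8.66 + 0.5 × 9.49 × 3.62 × 4.88
     = 270 + 429.48 + 83.823 = 783.3 kPa.
Gross allowable pressure q_all = 783.3 / 3 = 261.1 kPa.
Allowable wall load = q_all × B = 261.1 × 3.62 = 945.18 kN per metre run.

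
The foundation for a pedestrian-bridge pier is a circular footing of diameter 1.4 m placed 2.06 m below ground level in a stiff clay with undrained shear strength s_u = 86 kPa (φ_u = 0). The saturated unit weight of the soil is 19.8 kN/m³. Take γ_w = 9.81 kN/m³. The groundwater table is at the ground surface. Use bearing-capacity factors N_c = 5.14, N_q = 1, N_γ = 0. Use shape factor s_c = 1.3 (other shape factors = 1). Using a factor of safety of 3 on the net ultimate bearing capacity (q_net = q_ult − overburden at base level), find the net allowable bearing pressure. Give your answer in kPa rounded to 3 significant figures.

With the water table at the surface the whole profile is submerged: γ' = 19.8 − 9.81 = 9.99 kN/m³, so q = γ'·D_f = 20.579 kPa.
q_ult = c·N_c·s_c + q·N_q
     = 86 × 5.14 × 1.3 + 20.579 × 1
     = 574.65 + 20.579 = 595.23 kPa.
q_net = 595.23 − 20.579 = 574.65 kPa.
q_all(net) = 574.65 / 3 = 191.55 kPa.

q_all(net) ≈ 192 kPa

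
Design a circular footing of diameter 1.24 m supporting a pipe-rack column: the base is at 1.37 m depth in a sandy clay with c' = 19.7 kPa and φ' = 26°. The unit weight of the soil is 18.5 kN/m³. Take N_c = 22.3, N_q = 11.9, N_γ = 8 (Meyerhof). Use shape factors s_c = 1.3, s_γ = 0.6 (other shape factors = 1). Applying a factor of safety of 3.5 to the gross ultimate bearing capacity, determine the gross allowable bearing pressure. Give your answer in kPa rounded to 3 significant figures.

q_all ≈ 265 kPa

Overburden at base level: q = 18.5 × 1.37 = 25.345 kPa.
Cohesion term c·N_c·s_c = 19.7 × 22.3 × 1.3 = 571.1 kPa; surcharge term q·N_q = 25.345 × 11.9 = 301.61 kPa; self-weight term 0.5·γ·B·N_γ·s_γ = 0.5 × 18.5 × 1.24 × 8 × 0.6 = 55.056 kPa.
q_ult = 571.1 + 301.61 + 55.056 = 927.76 kPa.
q_all = q_ult / FS = 927.76 / 3.5 = 265.08 kPa.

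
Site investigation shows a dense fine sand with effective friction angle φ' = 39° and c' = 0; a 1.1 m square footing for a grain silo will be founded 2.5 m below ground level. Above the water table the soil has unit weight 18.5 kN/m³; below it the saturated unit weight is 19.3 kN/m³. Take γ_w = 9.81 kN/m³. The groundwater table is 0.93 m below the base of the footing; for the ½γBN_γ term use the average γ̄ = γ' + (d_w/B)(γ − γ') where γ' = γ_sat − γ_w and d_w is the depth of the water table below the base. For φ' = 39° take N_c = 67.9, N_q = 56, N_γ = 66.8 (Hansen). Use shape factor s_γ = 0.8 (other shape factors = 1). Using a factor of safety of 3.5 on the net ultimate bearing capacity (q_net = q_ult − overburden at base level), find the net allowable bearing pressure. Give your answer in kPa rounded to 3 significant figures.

Effective surcharge at the founding depth q = γ·D_f = 18.5 × 2.5 = 46.25 kPa.
With d_w = 0.93 m < B, γ̄ = 9.49 + (0.93/1.1) × (18.5 − 9.49) = 17.108 kN/m³.
q_ult = q·N_q + 0.5·γ·B·N_γ·s_γ
     = 46.25 × 56 + 0.5 × 17.108 × 1.1 × 66.8 × 0.8
     = 2590 + 502.82 = 3092.8 kPa.
q_net = 3092.8 − 46.25 = 3046.6 kPa.
q_all(net) = 3046.6 / 3.5 = 870.45 kPa.

q_all(net) ≈ 870 kPa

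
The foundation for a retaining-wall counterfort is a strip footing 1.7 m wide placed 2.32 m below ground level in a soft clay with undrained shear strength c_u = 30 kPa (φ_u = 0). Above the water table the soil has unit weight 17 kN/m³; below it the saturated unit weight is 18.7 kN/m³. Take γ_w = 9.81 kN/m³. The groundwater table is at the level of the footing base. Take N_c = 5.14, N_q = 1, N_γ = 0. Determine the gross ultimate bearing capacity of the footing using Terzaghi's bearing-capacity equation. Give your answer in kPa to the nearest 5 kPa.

q_ult ≈ 195 kPa

Overburden at base level: q = 17 × 2.32 = 39.44 kPa.
Cohesion term c·N_c = 30 × 5.14 = 154.2 kPa; surcharge term q·N_q = 39.44 × 1 = 39.44 kPa.
q_ult = 154.2 + 39.44 = 193.64 kPa.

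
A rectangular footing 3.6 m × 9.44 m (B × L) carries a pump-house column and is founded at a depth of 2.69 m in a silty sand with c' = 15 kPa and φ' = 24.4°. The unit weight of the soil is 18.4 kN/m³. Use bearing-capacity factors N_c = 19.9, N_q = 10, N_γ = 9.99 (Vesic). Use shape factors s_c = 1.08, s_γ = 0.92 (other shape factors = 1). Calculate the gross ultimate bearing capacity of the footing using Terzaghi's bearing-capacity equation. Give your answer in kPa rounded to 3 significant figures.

q = γ·D_f = 18.4 × 2.69 = 49.496 kPa.
c·N_c·s_c = 15 × 19.9 × 1.08 = 322.38 kPa
q·N_q = 49.496 × 10 = 494.96 kPa
0.5·γ·B·N_γ·s_γ = 0.5 × 18.4 × 3.6 × 9.99 × 0.92 = 304.4 kPa
q_ult = 322.38 + 494.96 + 304.4 = 1121.7 kPa.

q_ult ≈ 1120 kPa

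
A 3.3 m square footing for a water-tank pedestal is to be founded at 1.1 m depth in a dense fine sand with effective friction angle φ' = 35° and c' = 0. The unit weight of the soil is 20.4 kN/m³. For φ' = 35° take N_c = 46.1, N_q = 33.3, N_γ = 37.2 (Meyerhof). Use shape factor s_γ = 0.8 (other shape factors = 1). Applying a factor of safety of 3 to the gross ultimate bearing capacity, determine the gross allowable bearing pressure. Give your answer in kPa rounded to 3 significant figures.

Effective surcharge at the founding depth q = γ·D_f = 20.4 × 1.1 = 22.44 kPa.
q_ult = q·N_q + 0.5·γ·B·N_γ·s_γ
     = 22.44 × 33.3 + 0.5 × 20.4 × 3.3 × 37.2 × 0.8
     = 747.25 + 1001.7 = 1749 kPa.
q_all = q_ult / FS = 1749 / 3 = 582.99 kPa.

q_all ≈ 583 kPa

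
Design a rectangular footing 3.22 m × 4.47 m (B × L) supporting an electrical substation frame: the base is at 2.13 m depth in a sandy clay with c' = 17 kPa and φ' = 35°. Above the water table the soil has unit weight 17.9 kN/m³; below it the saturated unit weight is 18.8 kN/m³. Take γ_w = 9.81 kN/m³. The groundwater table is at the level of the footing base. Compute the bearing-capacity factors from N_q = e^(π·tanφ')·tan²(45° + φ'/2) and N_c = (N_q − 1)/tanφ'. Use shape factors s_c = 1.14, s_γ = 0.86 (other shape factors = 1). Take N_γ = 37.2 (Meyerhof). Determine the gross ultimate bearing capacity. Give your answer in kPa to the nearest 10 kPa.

q_ult ≈ 2630 kPa

tan35° = 0.7002, so N_q = e^(π×0.7002)·tan²(62.5°) = 9.023 × 3.69 = 33.3.
N_c = (33.3 − 1)/tan35° = 46.12.
Effective surcharge at the founding depth q = γ·D_f = 17.9 × 2.13 = 38.127 kPa.
The water table coincides with the base, so in the self-weight term γ → γ' = 8.99 kN/m³.
q_ult = c·N_c·s_c + q·N_q + 0.5·γ·B·N_γ·s_γ
     = 17 × 46.124 × 1.14 + 38.127 × 33.296 + 0.5 × 8.99 × 3.22 × 37.2 × 0.86
     = 893.88 + 1269.5 + 463.05 = 2626.4 kPa.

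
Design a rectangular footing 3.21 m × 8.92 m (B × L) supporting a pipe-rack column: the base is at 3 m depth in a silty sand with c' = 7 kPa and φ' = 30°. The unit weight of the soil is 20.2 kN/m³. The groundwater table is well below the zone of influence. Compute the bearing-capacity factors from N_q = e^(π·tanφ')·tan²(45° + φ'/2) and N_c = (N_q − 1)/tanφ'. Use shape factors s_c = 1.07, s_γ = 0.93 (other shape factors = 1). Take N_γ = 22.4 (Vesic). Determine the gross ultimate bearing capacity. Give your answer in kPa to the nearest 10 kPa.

q_ult ≈ 2020 kPa

tan30° = 0.5774, so N_q = e^(π×0.5774)·tan²(60°) = 6.134 × 3.0 = 18.4.
N_c = (18.4 − 1)/tan30° = 30.14.
q = γ·D_f = 20.2 × 3 = 60.6 kPa.
c·N_c·s_c = 7 × 30.14 × 1.07 = 225.75 kPa
q·N_q = 60.6 × 18.401 = 1115.1 kPa
0.5·γ·B·N_γ·s_γ = 0.5 × 20.2 × 3.21 × 22.4 × 0.93 = 675.39 kPa
q_ult = 225.75 + 1115.1 + 675.39 = 2016.2 kPa.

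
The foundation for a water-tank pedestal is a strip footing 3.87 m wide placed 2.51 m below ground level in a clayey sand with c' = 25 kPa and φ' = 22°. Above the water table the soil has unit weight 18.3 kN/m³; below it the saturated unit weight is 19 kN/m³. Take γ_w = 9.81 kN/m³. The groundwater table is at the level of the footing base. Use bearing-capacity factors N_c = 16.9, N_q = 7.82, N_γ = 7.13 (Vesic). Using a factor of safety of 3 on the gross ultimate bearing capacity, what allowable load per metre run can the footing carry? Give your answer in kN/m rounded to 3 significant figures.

Overburden at base level: q = 18.3 × 2.51 = 45.933 kPa.
Below the base the soil is submerged, so the ½γBN_γ term uses γ' = 19 − 9.81 = 9.19 kN/m³.
Cohesion term c·N_c = 25 × 16.9 = 422.5 kPa; surcharge term q·N_q = 45.933 × 7.82 = 359.2 kPa; self-weight term 0.5·γ·B·N_γ = 0.5 × 9.19 × 3.87 × 7.13 = 126.79 kPa.
q_ult = 422.5 + 359.2 + 126.79 = 908.49 kPa.
Gross allowable pressure q_all = 908.49 / 3 = 302.83 kPa.
Allowable wall load = q_all × B = 302.83 × 3.87 = 1171.9 kN per metre run.

≈ 1170 kN/m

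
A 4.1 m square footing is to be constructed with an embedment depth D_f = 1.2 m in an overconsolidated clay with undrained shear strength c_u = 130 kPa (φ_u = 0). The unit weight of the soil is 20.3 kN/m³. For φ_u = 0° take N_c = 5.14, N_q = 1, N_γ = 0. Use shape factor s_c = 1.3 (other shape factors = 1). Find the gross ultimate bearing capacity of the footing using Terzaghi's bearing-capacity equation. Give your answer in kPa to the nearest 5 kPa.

Overburden at base level: q = 20.3 × 1.2 = 24.36 kPa.
Cohesion term c·N_c·s_c = 130 × 5.14 × 1.3 = 868.66 kPa; surcharge term q·N_q = 24.36 × 1 = 24.36 kPa.
q_ult = 868.66 + 24.36 = 893.02 kPa.

q_ult ≈ 895 kPa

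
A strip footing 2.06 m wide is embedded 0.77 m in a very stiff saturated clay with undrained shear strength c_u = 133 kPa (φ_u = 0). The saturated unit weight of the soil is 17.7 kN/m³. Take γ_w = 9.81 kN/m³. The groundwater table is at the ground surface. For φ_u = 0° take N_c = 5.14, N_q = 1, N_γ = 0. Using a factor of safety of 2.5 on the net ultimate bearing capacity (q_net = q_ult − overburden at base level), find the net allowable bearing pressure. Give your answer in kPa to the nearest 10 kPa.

q_all(net) ≈ 270 kPa

γ' = 17.7 − 9.81 = 7.89 kN/m³ (submerged throughout). q = 7.89 × 0.77 = 6.0753 kPa.
c·N_c = 133 × 5.14 = 683.62 kPa
q·N_q = 6.0753 × 1 = 6.0753 kPa
q_ult = 683.62 + 6.0753 = 689.7 kPa.
q_net = 689.7 − 6.0753 = 683.62 kPa.
q_all(net) = 683.62 / 2.5 = 273.45 kPa.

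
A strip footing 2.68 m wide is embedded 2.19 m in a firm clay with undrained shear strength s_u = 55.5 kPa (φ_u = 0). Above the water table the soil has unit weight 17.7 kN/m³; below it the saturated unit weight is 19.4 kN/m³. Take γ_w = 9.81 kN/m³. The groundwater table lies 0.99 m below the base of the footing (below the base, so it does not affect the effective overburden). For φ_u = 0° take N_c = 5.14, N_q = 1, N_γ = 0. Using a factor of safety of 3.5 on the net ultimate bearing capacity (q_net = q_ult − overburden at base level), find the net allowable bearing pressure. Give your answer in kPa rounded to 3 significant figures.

q_all(net) ≈ 81.5 kPa

q = γ·D_f = 17.7 × 2.19 = 38.763 kPa.
c·N_c = 55.5 × 5.14 = 285.27 kPa
q·N_q = 38.763 × 1 = 38.763 kPa
q_ult = 285.27 + 38.763 = 324.03 kPa.
q_net = 324.03 − 38.763 = 285.27 kPa.
q_all(net) = 285.27 / 3.5 = 81.506 kPa.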